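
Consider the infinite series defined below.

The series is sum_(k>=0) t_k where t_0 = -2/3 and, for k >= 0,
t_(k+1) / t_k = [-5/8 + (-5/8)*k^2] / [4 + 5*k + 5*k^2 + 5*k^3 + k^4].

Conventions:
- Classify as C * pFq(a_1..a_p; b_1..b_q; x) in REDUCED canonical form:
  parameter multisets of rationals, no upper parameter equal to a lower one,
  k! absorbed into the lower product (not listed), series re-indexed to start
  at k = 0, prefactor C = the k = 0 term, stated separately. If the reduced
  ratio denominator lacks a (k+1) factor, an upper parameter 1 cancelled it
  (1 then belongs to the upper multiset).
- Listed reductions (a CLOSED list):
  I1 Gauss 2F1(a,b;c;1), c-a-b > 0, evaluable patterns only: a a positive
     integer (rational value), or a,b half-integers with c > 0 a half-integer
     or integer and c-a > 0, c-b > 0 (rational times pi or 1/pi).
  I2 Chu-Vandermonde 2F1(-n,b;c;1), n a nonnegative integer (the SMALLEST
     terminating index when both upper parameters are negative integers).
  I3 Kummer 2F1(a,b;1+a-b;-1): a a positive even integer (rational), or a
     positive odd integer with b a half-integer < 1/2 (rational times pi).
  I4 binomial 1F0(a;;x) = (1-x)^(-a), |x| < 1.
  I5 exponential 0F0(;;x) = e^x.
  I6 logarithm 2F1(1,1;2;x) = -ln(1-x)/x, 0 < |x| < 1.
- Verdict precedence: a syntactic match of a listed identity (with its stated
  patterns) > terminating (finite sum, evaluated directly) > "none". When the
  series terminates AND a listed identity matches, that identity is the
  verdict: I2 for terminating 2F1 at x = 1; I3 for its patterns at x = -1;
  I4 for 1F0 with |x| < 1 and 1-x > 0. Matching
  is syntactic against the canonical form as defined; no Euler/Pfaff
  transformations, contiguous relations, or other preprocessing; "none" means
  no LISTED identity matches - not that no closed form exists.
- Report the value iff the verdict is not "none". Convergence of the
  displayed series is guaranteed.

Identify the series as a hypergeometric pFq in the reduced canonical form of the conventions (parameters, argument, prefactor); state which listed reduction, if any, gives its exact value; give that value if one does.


Classification (C = -2/3): 0F1 with upper {-}, lower {4}, argument x = -5/8. Verdict: none - at argument -5/8 the multisets {-} ; {4} match no listed identity.

Key observation: t_0 = -2/3 here, and cancel k^2 + 1 from the displayed ratio first; then C = -2/3, x = -5/8.
Consecutive-term ratio: r(k) = (-5/8) * 1 / [(k+4) (k+1)] - rational in k, leading ratio (-5/8); with t_0 = -2/3, classification follows.


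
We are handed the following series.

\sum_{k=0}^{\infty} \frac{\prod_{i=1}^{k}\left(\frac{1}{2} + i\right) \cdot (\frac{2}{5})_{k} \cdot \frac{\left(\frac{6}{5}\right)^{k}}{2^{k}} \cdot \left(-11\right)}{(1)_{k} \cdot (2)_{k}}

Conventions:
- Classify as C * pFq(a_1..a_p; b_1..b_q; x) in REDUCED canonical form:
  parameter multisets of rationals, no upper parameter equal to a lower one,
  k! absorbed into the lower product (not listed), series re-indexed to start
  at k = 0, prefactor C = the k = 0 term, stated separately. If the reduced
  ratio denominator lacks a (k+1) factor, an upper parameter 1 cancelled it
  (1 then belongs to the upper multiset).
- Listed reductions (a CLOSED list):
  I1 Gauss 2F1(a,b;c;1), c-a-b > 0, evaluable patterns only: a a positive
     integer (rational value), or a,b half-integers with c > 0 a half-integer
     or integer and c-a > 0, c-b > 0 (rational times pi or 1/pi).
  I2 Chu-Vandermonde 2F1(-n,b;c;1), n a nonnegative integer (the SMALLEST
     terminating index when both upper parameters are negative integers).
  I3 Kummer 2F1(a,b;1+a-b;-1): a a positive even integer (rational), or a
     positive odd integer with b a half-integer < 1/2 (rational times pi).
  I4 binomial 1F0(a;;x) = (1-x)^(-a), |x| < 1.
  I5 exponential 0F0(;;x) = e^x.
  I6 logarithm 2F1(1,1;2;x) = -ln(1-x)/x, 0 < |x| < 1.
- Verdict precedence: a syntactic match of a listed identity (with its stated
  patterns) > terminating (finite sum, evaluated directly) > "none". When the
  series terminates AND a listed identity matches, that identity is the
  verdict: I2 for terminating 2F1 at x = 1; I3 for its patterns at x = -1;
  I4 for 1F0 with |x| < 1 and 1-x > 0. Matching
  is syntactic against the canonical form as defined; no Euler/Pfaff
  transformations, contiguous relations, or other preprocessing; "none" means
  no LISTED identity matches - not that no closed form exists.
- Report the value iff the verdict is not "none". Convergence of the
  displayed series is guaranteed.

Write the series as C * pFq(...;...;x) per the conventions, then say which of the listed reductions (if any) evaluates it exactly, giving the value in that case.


Canonical form: C = -11 times 2F1 with upper {\frac{2}{5}, \frac{3}{2}}, lower {2}, x = \frac{3}{5}. Verdict: none - this 2F1 at x = \frac{3}{5} matches no listed pattern, and upper {\frac{2}{5}, \frac{3}{2}} holds no stopper.

First insight: from the first term -11: the two k-th powers (prefactor -11) combine into one argument.
Consecutive-term ratio: r(k) = \frac{3}{5} * (k+\frac{2}{5}) (k+\frac{3}{2}) / [(k+2) (k+1)] - rational in k, leading ratio \frac{3}{5}; with t_0 = -11, classification follows.


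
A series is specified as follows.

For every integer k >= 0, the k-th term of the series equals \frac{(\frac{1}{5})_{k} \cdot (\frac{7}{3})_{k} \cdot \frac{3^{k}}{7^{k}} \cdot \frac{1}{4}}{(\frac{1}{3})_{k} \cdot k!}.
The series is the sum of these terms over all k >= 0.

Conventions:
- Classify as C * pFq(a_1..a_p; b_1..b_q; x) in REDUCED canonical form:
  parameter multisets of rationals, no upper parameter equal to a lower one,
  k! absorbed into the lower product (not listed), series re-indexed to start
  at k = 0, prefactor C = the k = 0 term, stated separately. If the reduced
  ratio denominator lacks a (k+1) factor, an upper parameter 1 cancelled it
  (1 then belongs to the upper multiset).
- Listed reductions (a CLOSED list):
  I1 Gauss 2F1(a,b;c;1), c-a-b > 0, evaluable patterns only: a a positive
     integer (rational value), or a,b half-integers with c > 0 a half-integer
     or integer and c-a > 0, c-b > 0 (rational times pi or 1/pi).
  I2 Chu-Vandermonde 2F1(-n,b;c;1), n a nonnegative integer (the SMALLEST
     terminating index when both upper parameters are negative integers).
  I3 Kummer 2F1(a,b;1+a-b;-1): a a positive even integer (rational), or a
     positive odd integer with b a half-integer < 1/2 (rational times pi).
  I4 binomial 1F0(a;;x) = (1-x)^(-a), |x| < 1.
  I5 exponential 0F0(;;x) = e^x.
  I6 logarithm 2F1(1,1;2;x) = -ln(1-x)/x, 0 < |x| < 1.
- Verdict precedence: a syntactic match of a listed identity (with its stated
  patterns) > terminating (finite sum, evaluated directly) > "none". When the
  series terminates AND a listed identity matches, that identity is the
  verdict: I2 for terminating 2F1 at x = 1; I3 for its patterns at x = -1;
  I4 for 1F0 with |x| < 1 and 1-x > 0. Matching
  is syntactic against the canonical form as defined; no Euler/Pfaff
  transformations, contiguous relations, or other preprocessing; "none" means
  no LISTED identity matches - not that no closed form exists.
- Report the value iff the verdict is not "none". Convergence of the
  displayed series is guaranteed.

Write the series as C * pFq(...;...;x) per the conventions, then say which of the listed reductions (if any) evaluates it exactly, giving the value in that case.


Canonical form: C = \frac{1}{4} times 2F1 with upper {\frac{1}{5}, \frac{7}{3}}, lower {\frac{1}{3}}, x = \frac{3}{7}. Verdict: none. A 2F1 with upper {\frac{1}{5}, \frac{7}{3}} fits none of I1-I6 at x = \frac{3}{7}; the sum runs forever.

Structural cue: with t_0 = \frac{1}{4}, the two geometric factors (C = 1/4) combine into one argument.
Consecutive-term ratio: r(k) = \frac{3}{7} * (k+\frac{1}{5}) (k+\frac{7}{3}) / [(k+\frac{1}{3}) (k+1)] - rational; roots negated = parameters, x = \frac{3}{7}, C = \frac{1}{4}.


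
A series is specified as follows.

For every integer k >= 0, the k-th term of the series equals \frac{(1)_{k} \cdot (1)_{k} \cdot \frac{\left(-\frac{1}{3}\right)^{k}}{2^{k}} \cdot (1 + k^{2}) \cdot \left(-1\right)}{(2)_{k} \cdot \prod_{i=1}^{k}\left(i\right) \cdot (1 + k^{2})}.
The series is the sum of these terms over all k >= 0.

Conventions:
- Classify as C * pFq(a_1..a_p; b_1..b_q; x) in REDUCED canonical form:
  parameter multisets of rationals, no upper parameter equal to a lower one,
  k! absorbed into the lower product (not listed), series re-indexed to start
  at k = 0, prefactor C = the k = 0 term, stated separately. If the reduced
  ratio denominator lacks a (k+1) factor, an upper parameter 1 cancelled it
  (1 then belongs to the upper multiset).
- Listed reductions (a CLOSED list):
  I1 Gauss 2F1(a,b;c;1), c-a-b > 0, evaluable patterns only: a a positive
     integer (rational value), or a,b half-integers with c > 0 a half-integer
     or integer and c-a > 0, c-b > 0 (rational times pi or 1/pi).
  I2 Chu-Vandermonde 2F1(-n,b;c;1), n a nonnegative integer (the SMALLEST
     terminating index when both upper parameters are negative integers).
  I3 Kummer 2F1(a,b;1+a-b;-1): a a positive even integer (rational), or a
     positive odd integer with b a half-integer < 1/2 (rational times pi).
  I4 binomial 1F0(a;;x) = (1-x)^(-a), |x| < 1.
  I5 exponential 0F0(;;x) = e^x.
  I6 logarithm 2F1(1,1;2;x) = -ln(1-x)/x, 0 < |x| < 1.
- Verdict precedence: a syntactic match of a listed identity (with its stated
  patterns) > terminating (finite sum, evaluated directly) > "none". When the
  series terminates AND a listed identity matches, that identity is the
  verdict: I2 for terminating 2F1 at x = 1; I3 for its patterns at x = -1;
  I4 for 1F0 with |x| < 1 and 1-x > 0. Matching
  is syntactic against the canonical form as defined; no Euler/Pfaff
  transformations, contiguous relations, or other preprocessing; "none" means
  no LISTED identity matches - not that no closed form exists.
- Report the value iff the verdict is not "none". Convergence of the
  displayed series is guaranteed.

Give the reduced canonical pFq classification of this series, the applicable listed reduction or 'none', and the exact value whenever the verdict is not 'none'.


Prefactor -1, argument -\frac{1}{6}: 2F1 with upper {1, 1} over lower {2}. Verdict: logarithm (I6) matches (the logarithm: parameters (1,1;2), x = -\frac{1}{6}). Sum: \left(-6\right) \cdot \ln\left(\frac{7}{6}\right).

The tell: x = -\frac{1}{6} and the product of the first k integers (C = -1, x = -1/6) is k!.
Step ratio: r(k) = -\frac{1}{6} * (k+1) (k+1) / [(k+2) (k+1)] - rational in k. x = -\frac{1}{6}; t_0 = -1; negate the roots.


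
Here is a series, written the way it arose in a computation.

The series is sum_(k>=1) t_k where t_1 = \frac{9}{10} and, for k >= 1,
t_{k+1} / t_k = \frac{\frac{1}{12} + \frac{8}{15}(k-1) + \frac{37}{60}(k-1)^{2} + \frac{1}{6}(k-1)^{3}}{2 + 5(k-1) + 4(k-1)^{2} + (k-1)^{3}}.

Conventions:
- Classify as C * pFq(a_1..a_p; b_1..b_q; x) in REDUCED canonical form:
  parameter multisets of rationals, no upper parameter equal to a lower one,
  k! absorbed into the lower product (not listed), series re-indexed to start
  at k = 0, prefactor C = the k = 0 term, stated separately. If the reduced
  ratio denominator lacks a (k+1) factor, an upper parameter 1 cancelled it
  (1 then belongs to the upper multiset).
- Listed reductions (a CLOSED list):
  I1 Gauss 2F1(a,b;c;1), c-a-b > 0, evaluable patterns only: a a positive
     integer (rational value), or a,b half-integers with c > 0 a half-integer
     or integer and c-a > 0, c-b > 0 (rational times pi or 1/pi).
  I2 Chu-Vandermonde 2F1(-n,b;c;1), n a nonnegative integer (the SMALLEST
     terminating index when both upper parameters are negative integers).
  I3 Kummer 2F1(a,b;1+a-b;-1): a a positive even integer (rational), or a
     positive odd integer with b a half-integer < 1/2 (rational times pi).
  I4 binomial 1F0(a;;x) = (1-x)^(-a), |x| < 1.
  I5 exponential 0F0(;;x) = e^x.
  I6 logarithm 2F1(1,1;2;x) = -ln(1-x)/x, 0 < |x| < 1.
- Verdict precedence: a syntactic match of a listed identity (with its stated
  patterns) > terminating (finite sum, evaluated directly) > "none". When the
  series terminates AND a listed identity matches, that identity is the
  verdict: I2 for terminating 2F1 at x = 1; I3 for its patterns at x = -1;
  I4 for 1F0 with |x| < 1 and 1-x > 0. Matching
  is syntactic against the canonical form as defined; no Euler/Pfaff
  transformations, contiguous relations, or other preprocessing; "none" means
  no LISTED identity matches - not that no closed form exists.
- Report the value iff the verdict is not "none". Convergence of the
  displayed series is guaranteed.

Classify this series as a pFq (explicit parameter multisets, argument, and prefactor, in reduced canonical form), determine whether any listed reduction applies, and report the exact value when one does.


With C = \frac{9}{10}: the canonical form is 2F1(\frac{1}{5}, \frac{5}{2}; 2; \frac{1}{6}). Verdict: none - at argument \frac{1}{6} the multisets {\frac{1}{5}, \frac{5}{2}} ; {2} match no listed identity.

Structural cue: t_0 being \frac{9}{10}, the parameter 1 appears in both the upper and lower lists and cancels.
Consecutive-term ratio: r(k) = \frac{1}{6} * (k+\frac{1}{5}) (k+\frac{5}{2}) / [(k+2) (k+1)] - rational in k. x = \frac{1}{6}; t_0 = \frac{9}{10}; negate the roots.


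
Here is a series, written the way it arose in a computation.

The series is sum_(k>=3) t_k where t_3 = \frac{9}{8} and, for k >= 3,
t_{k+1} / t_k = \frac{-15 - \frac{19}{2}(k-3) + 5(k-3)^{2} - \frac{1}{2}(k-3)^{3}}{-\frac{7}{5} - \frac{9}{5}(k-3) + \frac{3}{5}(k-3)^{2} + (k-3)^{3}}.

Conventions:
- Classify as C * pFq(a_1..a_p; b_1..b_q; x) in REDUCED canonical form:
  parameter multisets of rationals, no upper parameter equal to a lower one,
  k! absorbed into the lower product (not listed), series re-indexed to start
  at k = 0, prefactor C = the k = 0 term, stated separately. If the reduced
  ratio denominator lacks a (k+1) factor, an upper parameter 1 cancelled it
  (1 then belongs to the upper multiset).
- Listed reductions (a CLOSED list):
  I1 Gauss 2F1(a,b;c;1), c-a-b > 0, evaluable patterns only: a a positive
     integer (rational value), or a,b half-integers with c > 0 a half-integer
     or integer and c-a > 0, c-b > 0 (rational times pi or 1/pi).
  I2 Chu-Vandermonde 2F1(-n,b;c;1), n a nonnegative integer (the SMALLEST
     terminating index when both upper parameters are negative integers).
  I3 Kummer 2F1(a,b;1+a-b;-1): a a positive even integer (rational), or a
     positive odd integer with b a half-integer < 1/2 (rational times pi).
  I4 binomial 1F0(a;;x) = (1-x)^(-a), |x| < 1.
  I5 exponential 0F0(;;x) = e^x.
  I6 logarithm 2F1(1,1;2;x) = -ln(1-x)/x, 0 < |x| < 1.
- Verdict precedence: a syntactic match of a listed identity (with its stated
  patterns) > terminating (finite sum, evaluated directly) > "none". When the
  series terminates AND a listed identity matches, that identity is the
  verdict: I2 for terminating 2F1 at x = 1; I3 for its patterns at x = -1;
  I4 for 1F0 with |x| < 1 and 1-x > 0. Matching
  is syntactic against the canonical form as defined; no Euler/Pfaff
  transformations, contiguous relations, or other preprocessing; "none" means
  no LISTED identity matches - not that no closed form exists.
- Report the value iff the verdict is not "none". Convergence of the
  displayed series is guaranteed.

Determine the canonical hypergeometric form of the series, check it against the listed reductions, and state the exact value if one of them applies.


Classification (C = \frac{9}{8}): 2F1 with upper {-6, -5}, lower {-\frac{7}{5}}, argument x = -\frac{1}{2}. Verdict: terminating - upper parameter -5 makes this a finite sum (last index 5), evaluated exactly. Exact value: -\frac{705123}{5824}.

The tell: t_0 = \frac{9}{8} here, and factor the ratio over Q (C = 9/8): negated roots = parameters.
Step ratio: r(k) = -\frac{1}{2} * (k-6) (k-5) / [(k-\frac{7}{5}) (k+1)] ; factor over Q: parameters, x = -\frac{1}{2}, and C = \frac{9}{8}.


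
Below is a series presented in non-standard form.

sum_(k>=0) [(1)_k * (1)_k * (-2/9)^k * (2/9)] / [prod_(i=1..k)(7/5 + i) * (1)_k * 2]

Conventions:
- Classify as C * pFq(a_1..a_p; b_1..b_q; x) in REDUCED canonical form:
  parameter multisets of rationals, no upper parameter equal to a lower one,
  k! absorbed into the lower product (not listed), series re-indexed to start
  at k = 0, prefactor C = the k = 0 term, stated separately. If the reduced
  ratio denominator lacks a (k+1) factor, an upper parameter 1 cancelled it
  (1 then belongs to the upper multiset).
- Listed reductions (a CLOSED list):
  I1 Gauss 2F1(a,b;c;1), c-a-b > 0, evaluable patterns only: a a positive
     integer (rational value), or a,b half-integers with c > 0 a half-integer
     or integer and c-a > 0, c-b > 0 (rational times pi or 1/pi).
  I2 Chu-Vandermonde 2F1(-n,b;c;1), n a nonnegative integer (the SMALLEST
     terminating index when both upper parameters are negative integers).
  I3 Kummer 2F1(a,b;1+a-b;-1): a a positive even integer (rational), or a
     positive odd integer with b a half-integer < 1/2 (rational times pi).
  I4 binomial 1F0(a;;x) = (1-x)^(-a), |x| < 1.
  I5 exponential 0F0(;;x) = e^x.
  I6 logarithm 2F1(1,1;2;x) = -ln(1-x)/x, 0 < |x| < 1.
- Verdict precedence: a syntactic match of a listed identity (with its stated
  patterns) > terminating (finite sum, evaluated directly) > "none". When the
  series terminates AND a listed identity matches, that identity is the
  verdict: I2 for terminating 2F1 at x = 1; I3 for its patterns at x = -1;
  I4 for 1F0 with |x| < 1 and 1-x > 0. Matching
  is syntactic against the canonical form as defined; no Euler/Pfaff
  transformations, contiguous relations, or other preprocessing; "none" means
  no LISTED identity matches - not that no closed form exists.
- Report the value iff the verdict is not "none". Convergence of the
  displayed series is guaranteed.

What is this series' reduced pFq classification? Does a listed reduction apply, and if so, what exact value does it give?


The series (x = -2/9) is 2F1: upper {1, 1}, lower {12/5}, prefactor 1/9. Verdict: no listed reduction: x = -2/9 and upper {1, 1} fail every I1-I6 pattern.

Key observation: with t_0 = 1/9, (1)_k (C = 1/9, x = -2/9) is k! itself.
Adjacent-term ratio: r(k) = (-2/9) * (k+1) (k+1) / [(k+12/5) (k+1)] - rational; roots negated = parameters, x = (-2/9), C = 1/9.


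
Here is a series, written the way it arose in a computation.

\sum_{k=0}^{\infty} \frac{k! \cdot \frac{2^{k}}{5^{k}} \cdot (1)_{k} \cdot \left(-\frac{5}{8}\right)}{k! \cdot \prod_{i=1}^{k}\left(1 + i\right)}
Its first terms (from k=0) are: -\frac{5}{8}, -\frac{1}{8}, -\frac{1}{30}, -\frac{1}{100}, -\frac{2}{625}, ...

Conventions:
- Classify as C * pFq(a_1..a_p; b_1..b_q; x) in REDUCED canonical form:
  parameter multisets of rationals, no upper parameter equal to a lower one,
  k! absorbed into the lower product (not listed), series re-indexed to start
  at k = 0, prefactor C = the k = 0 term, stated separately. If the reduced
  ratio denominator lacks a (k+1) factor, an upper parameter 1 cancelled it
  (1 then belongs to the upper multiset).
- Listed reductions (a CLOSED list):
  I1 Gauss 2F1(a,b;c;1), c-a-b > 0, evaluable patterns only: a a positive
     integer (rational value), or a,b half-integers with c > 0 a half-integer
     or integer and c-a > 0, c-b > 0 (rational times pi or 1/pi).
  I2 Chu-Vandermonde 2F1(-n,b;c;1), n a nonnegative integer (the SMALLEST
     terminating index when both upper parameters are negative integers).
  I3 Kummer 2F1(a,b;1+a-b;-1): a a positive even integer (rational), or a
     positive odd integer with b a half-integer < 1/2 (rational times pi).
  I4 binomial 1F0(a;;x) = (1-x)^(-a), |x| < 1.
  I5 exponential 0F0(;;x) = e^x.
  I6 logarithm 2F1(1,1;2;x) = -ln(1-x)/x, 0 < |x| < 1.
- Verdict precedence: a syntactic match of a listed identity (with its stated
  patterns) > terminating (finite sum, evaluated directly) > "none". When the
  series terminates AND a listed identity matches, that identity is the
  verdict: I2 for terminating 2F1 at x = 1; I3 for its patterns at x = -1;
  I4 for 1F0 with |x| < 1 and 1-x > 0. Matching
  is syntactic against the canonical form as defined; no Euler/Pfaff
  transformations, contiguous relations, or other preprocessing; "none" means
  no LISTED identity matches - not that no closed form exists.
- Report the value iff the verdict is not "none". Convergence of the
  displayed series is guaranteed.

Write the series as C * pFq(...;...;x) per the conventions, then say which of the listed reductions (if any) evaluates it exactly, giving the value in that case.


Canonical form: C = -\frac{5}{8} times 2F1 with upper {1, 1}, lower {2}, x = \frac{2}{5}. Verdict: this is the logarithmic series (I6) (the logarithm: parameters (1,1;2), x = \frac{2}{5}). Hence: \frac{25}{16} \cdot \ln\left(\frac{3}{5}\right).

Key step: t_0 = -\frac{5}{8} here, and the factorial ratio (C = -5/8, x = 2/5) (k+a-1)!/(a-1)! is a rising factorial (a)_k.
Term ratio: r(k) = \frac{2}{5} * (k+1) (k+1) / [(k+2) (k+1)] - rational in k. x = \frac{2}{5}; t_0 = -\frac{5}{8}; negate the roots.


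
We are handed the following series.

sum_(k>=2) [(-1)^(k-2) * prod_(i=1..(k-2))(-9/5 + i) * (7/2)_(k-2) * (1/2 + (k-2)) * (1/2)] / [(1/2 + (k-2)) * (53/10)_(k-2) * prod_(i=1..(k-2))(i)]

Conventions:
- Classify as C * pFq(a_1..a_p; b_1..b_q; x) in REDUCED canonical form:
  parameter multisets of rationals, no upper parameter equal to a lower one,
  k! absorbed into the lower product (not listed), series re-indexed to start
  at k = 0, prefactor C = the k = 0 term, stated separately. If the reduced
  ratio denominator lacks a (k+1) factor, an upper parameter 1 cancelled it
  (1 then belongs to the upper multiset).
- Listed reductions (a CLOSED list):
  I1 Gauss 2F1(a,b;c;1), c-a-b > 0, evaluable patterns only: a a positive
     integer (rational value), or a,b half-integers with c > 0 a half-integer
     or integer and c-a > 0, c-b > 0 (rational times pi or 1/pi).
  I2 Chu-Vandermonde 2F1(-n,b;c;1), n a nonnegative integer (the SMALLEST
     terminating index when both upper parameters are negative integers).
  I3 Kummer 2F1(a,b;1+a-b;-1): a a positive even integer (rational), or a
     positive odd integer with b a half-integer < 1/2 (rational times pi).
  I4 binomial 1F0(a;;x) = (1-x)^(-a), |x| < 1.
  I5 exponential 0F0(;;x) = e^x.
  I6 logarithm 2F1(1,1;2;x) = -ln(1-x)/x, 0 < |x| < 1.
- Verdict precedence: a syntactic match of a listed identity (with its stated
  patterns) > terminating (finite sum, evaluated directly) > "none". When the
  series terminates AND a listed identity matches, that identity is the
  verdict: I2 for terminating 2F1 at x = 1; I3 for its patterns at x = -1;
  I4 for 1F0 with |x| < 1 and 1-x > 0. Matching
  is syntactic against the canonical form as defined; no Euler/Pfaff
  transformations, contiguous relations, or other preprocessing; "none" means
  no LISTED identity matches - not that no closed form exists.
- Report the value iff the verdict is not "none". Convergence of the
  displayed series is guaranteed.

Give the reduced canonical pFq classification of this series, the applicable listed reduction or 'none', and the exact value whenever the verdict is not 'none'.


Classification (C = 1/2): 2F1 with upper {-4/5, 7/2}, lower {53/10}, argument x = -1. Verdict: none. A 2F1 with upper {-4/5, 7/2} fits none of I1-I6 at x = -1; the sum runs forever.

First insight: t_0 = 1/2 here, and striking the common factor k + 1/2 reduces the term (C = 1/2, x = -1).
Term ratio: r(k) = (-1) * (k-4/5) (k+7/2) / [(k+53/10) (k+1)] - poly over poly, x = (-1) from leading terms; C = 1/2 at k = 0.


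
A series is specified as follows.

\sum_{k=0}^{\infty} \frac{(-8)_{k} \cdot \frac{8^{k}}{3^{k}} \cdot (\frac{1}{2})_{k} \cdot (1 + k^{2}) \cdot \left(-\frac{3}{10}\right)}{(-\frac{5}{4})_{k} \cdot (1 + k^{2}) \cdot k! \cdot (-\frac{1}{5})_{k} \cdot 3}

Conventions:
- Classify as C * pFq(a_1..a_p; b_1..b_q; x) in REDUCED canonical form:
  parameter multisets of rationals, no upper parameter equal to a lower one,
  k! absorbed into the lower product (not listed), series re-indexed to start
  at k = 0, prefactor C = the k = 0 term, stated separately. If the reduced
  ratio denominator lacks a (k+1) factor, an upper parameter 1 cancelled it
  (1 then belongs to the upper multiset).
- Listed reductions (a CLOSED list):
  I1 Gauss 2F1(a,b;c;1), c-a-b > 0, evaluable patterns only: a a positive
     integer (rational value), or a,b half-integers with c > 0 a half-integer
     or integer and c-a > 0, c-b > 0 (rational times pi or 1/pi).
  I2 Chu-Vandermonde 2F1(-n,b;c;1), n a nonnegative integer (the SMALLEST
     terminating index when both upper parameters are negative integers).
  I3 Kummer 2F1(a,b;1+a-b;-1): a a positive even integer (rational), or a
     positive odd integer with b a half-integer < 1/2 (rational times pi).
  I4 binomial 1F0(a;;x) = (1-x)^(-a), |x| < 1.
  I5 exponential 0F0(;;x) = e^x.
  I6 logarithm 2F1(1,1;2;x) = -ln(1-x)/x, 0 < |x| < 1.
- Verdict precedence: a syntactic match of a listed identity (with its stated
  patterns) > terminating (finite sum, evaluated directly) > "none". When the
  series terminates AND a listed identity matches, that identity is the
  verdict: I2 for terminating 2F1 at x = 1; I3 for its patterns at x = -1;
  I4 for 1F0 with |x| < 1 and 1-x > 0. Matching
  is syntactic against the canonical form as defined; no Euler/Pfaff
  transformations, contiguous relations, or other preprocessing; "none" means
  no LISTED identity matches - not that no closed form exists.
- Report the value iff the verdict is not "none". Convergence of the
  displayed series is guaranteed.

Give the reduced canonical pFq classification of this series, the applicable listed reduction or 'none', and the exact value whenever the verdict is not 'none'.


With C = -\frac{1}{10}: the canonical form is 2F2(-8, \frac{1}{2}; -\frac{5}{4}, -\frac{1}{5}; \frac{8}{3}). Verdict: terminating - the sum ends at index 8 because -8 is a negative integer; exact evaluation follows. Sum: \frac{152503304451319}{1378641860442}.

Key observation: t_0 = -\frac{1}{10} here, and striking the common factor k^2 + 1 reduces the term (C = -1/10, x = 8/3).
Term ratio: r(k) = \frac{8}{3} * (k-8) (k+\frac{1}{2}) / [(k-\frac{5}{4}) (k-\frac{1}{5}) (k+1)] - rational in k, leading ratio \frac{8}{3}; with t_0 = -\frac{1}{10}, classification follows.


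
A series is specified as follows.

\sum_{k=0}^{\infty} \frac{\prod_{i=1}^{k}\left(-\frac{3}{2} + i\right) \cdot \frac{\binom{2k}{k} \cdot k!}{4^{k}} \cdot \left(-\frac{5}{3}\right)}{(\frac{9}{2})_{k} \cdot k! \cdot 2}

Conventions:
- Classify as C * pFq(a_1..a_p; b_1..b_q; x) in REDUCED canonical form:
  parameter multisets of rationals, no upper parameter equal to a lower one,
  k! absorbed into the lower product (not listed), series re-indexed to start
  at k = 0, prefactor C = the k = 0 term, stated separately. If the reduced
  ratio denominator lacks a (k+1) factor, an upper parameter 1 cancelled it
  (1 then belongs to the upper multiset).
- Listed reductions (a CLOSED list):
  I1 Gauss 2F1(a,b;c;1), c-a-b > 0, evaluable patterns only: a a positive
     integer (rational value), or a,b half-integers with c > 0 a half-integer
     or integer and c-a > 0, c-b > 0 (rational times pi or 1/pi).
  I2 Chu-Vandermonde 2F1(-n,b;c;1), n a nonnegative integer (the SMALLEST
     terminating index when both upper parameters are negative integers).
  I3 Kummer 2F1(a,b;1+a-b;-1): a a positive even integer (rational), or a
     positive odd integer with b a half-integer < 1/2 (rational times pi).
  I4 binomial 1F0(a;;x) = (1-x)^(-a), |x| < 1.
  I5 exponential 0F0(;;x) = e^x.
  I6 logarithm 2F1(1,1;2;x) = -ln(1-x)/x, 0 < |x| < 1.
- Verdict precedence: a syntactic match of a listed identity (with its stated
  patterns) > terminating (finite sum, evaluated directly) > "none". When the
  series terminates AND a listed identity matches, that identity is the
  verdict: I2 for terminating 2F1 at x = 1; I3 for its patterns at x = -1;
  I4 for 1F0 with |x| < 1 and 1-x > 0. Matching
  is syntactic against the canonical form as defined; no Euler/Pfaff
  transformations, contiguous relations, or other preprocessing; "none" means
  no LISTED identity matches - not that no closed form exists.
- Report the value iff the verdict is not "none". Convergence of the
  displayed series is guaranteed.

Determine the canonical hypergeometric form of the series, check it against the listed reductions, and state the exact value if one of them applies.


Classification (C = -\frac{5}{6}): 2F1 with upper {-\frac{1}{2}, \frac{1}{2}}, lower {\frac{9}{2}}, argument x = 1. Verdict: Gauss (I1, half-integer pattern) fires (x = 1; upper {-\frac{1}{2}, \frac{1}{2}} half-integers, c = \frac{9}{2} in the evaluable pattern). Sum: \left(-\frac{6125}{24576}\right) \cdot \pi.

First insight: t_0 being -\frac{5}{6}, the constant factors (C = -5/6) combine into one prefactor.
Consecutive-term ratio: r(k) = 1 * (k-\frac{1}{2}) (k+\frac{1}{2}) / [(k+\frac{9}{2}) (k+1)] - rational; roots negated = parameters, x = 1, C = -\frac{5}{6}.


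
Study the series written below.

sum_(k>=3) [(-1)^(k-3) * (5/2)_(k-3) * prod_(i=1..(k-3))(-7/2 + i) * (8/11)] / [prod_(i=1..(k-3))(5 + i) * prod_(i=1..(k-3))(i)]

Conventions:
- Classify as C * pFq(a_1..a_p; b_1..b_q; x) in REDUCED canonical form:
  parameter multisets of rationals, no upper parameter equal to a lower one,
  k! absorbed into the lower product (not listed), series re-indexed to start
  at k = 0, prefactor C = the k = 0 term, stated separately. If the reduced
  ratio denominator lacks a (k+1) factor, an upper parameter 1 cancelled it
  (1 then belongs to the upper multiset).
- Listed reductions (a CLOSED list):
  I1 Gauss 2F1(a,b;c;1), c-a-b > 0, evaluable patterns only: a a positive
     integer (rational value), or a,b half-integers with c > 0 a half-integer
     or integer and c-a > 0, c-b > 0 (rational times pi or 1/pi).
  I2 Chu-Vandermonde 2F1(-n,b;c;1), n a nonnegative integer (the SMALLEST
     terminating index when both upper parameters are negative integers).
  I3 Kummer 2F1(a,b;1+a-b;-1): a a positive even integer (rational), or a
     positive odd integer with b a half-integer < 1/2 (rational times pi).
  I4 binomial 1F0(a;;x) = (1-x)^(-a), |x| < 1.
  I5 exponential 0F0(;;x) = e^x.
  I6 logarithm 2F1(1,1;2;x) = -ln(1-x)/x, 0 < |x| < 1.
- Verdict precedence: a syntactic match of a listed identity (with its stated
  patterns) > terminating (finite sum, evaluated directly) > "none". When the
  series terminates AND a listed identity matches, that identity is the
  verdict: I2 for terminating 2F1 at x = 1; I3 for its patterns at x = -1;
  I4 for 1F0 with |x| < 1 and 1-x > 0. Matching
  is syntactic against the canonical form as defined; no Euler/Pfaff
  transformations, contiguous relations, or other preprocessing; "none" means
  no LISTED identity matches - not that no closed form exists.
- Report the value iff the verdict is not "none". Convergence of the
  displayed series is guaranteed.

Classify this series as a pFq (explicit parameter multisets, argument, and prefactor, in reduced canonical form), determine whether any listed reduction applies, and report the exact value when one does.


Key step: t_0 = 8/11 here, and the product of the first k integers (prefactor 8/11) is k!.
Consecutive-term ratio: r(k) = (-1) * (k-5/2) (k+5/2) / [(k+6) (k+1)] ; factor over Q: parameters, x = (-1), and C = 8/11.

The series (x = -1) is 2F1: upper {-5/2, 5/2}, lower {6}, prefactor 8/11. Verdict: none - this 2F1 at x = -1 matches no listed pattern, and upper {-5/2, 5/2} holds no stopper.


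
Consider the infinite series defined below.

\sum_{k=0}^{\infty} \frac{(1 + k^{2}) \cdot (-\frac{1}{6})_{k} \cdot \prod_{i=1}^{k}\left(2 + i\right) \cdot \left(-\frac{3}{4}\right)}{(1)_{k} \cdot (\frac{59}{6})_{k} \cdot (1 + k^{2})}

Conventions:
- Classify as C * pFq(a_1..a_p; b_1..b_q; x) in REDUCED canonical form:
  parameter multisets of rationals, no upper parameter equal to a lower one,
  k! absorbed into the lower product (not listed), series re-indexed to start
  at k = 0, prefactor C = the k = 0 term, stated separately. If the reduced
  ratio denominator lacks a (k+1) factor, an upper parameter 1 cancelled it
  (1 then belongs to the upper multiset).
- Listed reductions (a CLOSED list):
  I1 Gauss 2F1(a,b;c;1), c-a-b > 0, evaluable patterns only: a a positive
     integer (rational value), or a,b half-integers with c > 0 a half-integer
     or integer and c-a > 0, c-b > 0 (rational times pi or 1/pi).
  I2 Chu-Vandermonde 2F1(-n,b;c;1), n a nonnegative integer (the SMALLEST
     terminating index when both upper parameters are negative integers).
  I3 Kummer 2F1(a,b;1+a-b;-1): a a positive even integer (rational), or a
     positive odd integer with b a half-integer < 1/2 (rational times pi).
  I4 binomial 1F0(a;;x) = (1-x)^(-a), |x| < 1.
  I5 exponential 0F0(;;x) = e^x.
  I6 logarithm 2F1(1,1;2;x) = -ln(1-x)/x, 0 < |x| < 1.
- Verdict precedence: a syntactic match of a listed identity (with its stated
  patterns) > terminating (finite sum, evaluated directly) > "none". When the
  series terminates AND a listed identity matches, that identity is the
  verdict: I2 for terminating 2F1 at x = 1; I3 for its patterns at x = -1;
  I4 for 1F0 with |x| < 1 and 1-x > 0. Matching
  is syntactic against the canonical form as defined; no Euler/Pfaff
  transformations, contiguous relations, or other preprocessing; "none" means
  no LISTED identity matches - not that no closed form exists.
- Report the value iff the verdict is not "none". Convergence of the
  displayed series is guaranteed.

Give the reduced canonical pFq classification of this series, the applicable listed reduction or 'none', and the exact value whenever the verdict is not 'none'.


First insight: t_0 = -\frac{3}{4} here, and the running product (C = -3/4, x = 1) telescopes to a rising factorial.
Step ratio: r(k) = 1 * (k-\frac{1}{6}) (k+3) / [(k+\frac{59}{6}) (k+1)] ; factor over Q: parameters, x = 1, and C = -\frac{3}{4}.

Reduced: x = 1, 2F1, upper = {-\frac{1}{6}, 3}, lower = {\frac{59}{6}}, C = -\frac{3}{4}. Verdict: this is Gauss's theorem (I1) (x = 1: the Gamma ratio telescopes since c-a-b = 7 > 0 and a = 3 in Z>0). Exact value: -\frac{102131}{145152}.


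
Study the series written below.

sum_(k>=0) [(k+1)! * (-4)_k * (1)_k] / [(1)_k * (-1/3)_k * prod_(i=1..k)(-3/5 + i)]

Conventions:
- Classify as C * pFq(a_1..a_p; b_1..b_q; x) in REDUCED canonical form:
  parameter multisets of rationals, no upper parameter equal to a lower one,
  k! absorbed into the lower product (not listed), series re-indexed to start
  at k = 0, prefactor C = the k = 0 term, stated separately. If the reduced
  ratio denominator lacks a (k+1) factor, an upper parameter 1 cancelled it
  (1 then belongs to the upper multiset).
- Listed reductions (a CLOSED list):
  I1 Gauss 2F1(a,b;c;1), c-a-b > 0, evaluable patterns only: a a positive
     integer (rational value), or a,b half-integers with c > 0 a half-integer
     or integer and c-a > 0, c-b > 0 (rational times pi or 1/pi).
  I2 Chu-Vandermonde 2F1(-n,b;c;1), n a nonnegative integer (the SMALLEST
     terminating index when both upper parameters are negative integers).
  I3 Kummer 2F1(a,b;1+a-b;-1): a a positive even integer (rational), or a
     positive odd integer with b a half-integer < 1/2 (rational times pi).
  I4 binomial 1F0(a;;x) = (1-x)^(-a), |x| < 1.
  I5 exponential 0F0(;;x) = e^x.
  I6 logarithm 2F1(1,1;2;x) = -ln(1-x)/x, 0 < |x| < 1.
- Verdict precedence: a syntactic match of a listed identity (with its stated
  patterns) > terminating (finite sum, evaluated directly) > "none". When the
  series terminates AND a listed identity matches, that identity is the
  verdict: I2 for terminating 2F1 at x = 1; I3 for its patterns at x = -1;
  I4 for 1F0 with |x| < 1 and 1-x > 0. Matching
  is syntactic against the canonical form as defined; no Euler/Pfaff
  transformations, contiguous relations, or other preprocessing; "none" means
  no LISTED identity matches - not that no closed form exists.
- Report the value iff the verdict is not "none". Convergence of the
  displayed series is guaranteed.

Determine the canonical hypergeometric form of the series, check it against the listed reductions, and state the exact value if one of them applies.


Prefactor 1, argument 1: 3F2 with upper {-4, 1, 2} over lower {-1/3, 2/5}. Verdict: terminating - the sum ends at index 4 because -4 is a negative integer; exact evaluation follows. Exact value: 49/34.

The tell: x = 1 and (1)_k (C = 1, x = 1) is k! itself.
Consecutive-term ratio: r(k) = 1 * (k-4) (k+1) (k+2) / [(k-1/3) (k+2/5) (k+1)] ; factor over Q: parameters, x = 1, and C = 1.


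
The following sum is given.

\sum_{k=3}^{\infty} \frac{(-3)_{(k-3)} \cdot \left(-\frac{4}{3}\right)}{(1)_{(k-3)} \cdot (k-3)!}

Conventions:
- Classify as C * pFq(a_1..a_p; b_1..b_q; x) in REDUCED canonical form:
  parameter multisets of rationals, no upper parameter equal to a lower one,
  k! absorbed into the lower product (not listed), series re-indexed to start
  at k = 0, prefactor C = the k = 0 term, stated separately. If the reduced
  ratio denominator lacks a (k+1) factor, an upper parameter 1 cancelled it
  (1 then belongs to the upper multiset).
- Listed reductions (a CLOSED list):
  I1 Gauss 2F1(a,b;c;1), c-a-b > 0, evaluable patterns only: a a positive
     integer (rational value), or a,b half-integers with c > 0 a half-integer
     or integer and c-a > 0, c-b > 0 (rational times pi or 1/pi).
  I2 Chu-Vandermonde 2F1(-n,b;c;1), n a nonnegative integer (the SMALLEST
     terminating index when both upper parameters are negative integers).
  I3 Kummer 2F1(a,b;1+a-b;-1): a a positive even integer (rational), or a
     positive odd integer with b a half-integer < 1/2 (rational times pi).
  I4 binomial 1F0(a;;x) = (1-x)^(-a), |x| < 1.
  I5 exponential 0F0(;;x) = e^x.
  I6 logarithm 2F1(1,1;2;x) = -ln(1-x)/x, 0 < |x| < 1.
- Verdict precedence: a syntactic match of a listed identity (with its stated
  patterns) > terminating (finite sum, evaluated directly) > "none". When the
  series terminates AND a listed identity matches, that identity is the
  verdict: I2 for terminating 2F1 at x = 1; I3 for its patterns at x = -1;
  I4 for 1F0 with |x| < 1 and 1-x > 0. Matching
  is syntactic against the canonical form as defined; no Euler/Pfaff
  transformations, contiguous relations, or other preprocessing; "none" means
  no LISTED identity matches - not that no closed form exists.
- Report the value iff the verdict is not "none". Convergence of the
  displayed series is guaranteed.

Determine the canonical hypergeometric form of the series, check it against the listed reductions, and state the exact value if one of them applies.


With C = -\frac{4}{3}: the canonical form is 1F1(-3; 1; 1). Verdict: terminating (-3 upstairs). 4 nonzero terms in all; added directly. Value: \frac{8}{9}.

Structural cue: x = 1 and the denominator's factorial ratio (C = -4/3, x = 1) is a lower Pochhammer.
Step ratio: r(k) = 1 * (k-3) / [(k+1) (k+1)] - rational in k. x = 1; t_0 = -\frac{4}{3}; negate the roots.


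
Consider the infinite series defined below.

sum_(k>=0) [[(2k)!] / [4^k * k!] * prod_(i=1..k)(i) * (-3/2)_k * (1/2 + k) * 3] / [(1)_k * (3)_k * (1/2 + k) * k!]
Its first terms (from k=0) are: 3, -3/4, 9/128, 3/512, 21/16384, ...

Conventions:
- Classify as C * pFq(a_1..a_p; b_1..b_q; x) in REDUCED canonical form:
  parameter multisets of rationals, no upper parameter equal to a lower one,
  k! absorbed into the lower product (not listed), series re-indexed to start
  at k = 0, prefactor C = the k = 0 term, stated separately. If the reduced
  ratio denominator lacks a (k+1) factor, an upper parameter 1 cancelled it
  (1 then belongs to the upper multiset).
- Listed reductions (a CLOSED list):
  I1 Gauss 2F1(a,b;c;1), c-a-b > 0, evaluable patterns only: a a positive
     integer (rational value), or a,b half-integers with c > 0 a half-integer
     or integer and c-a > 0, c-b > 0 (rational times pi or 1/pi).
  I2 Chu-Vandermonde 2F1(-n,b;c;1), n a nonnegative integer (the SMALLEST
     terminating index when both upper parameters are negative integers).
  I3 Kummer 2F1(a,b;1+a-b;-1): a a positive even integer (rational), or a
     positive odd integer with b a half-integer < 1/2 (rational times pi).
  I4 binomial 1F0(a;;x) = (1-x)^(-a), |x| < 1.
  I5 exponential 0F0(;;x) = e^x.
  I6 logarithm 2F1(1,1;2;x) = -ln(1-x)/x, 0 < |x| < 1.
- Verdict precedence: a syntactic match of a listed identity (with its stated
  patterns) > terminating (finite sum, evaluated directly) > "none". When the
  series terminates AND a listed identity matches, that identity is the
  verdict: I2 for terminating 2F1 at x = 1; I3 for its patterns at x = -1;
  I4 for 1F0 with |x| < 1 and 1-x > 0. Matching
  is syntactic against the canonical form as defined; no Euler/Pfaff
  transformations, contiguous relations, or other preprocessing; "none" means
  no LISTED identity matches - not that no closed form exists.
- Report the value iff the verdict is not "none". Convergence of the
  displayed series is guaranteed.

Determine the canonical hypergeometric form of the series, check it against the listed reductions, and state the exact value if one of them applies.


Reduced: x = 1, 2F1, upper = {-3/2, 1/2}, lower = {3}, C = 3. Verdict: Gauss (I1, half-integer pattern) applies (x = 1; upper {-3/2, 1/2} half-integers, c = 3 in the evaluable pattern). Value: (256/35) / pi.

Key observation: t_0 being 3, the (2k)!/(4^k k!) block (C = 3, x = 1) is the Pochhammer (1/2)_k.
Step ratio: r(k) = 1 * (k-3/2) (k+1/2) / [(k+3) (k+1)] ; factor over Q: parameters, x = 1, and C = 3.
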